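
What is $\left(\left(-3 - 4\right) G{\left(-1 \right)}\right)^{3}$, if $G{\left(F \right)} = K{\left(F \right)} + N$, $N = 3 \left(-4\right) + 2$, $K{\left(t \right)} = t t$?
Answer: $250047$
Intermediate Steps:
$K{\left(t \right)} = t^{2}$
$N = -10$ ($N = -12 + 2 = -10$)
$G{\left(F \right)} = -10 + F^{2}$ ($G{\left(F \right)} = F^{2} - 10 = -10 + F^{2}$)
$\left(\left(-3 - 4\right) G{\left(-1 \right)}\right)^{3} = \left(\left(-3 - 4\right) \left(-10 + \left(-1\right)^{2}\right)\right)^{3} = \left(- 7 \left(-10 + 1\right)\right)^{3} = \left(\left(-7\right) \left(-9\right)\right)^{3} = 63^{3} = 250047$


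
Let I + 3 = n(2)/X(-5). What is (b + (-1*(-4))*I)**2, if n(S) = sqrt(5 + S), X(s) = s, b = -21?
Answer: 27337/25 + 264*sqrt(7)/5 ≈ 1233.2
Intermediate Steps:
I = -3 - sqrt(7)/5 (I = -3 + sqrt(5 + 2)/(-5) = -3 + sqrt(7)*(-1/5) = -3 - sqrt(7)/5 ≈ -3.5292)
(b + (-1*(-4))*I)**2 = (-21 + (-1*(-4))*(-3 - sqrt(7)/5))**2 = (-21 + 4*(-3 - sqrt(7)/5))**2 = (-21 + (-12 - 4*sqrt(7)/5))**2 = (-33 - 4*sqrt(7)/5)**2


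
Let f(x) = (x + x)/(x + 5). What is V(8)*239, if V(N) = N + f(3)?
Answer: 8365/4 ≈ 2091.3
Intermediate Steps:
f(x) = 2*x/(5 + x) (f(x) = (2*x)/(5 + x) = 2*x/(5 + x))
V(N) = 3/4 + N (V(N) = N + 2*3/(5 + 3) = N + 2*3/8 = N + 2*3*(1/8) = N + 3/4 = 3/4 + N)
V(8)*239 = (3/4 + 8)*239 = (35/4)*239 = 8365/4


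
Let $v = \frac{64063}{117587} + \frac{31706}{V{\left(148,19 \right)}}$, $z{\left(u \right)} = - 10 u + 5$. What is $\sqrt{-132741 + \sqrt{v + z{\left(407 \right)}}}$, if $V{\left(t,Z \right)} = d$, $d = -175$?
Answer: $\frac{\sqrt{-2248328648996745525 + 4115545 i \sqrt{71911291906148898}}}{4115545} \approx 0.089421 + 364.34 i$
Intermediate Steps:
$z{\left(u \right)} = 5 - 10 u$
$V{\left(t,Z \right)} = -175$
$v = - \frac{3717002397}{20577725}$ ($v = \frac{64063}{117587} + \frac{31706}{-175} = 64063 \cdot \frac{1}{117587} + 31706 \left(- \frac{1}{175}\right) = \frac{64063}{117587} - \frac{31706}{175} = - \frac{3717002397}{20577725} \approx -180.63$)
$\sqrt{-132741 + \sqrt{v + z{\left(407 \right)}}} = \sqrt{-132741 + \sqrt{- \frac{3717002397}{20577725} + \left(5 - 4070\right)}} = \sqrt{-132741 + \sqrt{- \frac{3717002397}{20577725} - 4065}} = \sqrt{-132741 + \sqrt{- \frac{87365454522}{20577725}}} = \sqrt{-132741 + \frac{i \sqrt{71911291906148898}}{4115545}}$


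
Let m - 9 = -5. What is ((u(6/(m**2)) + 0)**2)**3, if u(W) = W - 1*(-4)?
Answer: 1838265625/262144 ≈ 7012.4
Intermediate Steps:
m = 4 (m = 9 - 5 = 4)
u(W) = 4 + W (u(W) = W + 4 = 4 + W)
((u(6/(m**2)) + 0)**2)**3 = (((4 + 6/(4**2)) + 0)**2)**3 = (((4 + 6/16) + 0)**2)**3 = (((4 + 6*(1/16)) + 0)**2)**3 = (((4 + 3/8) + 0)**2)**3 = ((35/8 + 0)**2)**3 = ((35/8)**2)**3 = (1225/64)**3 = 1838265625/262144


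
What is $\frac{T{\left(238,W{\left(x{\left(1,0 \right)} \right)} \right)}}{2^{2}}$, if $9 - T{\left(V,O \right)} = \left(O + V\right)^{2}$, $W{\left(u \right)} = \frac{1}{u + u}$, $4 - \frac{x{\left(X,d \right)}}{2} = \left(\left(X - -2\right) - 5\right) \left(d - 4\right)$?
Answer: $- \frac{14490945}{1024} \approx -14151.0$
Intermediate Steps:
$x{\left(X,d \right)} = 8 - 2 \left(-4 + d\right) \left(-3 + X\right)$ ($x{\left(X,d \right)} = 8 - 2 \left(\left(X - -2\right) - 5\right) \left(d - 4\right) = 8 - 2 \left(\left(X + 2\right) - 5\right) \left(-4 + d\right) = 8 - 2 \left(\left(2 + X\right) - 5\right) \left(-4 + d\right) = 8 - 2 \left(-3 + X\right) \left(-4 + d\right) = 8 - 2 \left(-4 + d\right) \left(-3 + X\right)$)
$W{\left(u \right)} = \frac{1}{2 u}$
$T{\left(V,O \right)} = 9 - \left(O + V\right)^{2}$
$\frac{T{\left(238,W{\left(x{\left(1,0 \right)} \right)} \right)}}{2^{2}} = \frac{9 - \left(\frac{1}{2 \left(-16 + 6 \cdot 0 + 8 \cdot 1 - 2 \cdot 0\right)} + 238\right)^{2}}{2^{2}} = \frac{9 - \left(\frac{1}{2 \left(-16 + 0 + 8 + 0\right)} + 238\right)^{2}}{4} = \left(9 - \left(\frac{1}{2 \left(-8\right)} + 238\right)^{2}\right) \frac{1}{4} = \left(9 - \left(\frac{1}{2} \left(- \frac{1}{8}\right) + 238\right)^{2}\right) \frac{1}{4} = \left(9 - \left(- \frac{1}{16} + 238\right)^{2}\right) \frac{1}{4} = \left(9 - \left(\frac{3807}{16}\right)^{2}\right) \frac{1}{4} = \left(9 - \frac{14493249}{256}\right) \frac{1}{4} = \left(- \frac{14490945}{256}\right) \frac{1}{4} = - \frac{14490945}{1024}$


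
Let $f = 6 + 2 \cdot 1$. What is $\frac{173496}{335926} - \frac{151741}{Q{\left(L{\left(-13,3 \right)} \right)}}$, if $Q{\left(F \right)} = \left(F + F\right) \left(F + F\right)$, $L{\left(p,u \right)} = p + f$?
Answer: $- \frac{25478198783}{16796300} \approx -1516.9$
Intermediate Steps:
$f = 8$ ($f = 6 + 2 = 8$)
$L{\left(p,u \right)} = 8 + p$ ($L{\left(p,u \right)} = p + 8 = 8 + p$)
$Q{\left(F \right)} = 4 F^{2}$ ($Q{\left(F \right)} = 2 F 2 F = 4 F^{2}$)
$\frac{173496}{335926} - \frac{151741}{Q{\left(L{\left(-13,3 \right)} \right)}} = \frac{173496}{335926} - \frac{151741}{4 \left(8 - 13\right)^{2}} = 173496 \cdot \frac{1}{335926} - \frac{151741}{4 \left(-5\right)^{2}} = \frac{86748}{167963} - \frac{151741}{4 \cdot 25} = \frac{86748}{167963} - \frac{151741}{100} = - \frac{25478198783}{16796300}$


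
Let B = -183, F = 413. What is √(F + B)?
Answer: √230 ≈ 15.166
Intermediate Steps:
√(F + B) = √(413 - 183) = √230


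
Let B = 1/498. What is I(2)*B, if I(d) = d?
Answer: 1/249 ≈ 0.0040161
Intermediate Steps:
B = 1/498 ≈ 0.0020080
I(2)*B = 2*(1/498) = 1/249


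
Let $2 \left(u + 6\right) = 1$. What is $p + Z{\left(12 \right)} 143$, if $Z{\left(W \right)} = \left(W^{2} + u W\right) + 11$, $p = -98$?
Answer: $12629$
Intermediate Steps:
$u = - \frac{11}{2}$ ($u = -6 + \frac{1}{2} \cdot 1 = -6 + \frac{1}{2} = - \frac{11}{2} \approx -5.5$)
$Z{\left(W \right)} = 11 + W^{2} - \frac{11 W}{2}$ ($Z{\left(W \right)} = \left(W^{2} - \frac{11 W}{2}\right) + 11 = 11 + W^{2} - \frac{11 W}{2}$)
$p + Z{\left(12 \right)} 143 = -98 + \left(11 + 12^{2} - 66\right) 143 = -98 + \left(11 + 144 - 66\right) 143 = -98 + 89 \cdot 143 = -98 + 12727 = 12629$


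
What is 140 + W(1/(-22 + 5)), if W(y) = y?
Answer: 2379/17 ≈ 139.94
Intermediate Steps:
140 + W(1/(-22 + 5)) = 140 + 1/(-22 + 5) = 140 + 1/(-17) = 140 - 1/17 = 2379/17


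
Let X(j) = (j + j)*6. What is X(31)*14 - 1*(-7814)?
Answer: 13022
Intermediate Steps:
X(j) = 12*j (X(j) = (2*j)*6 = 12*j)
X(31)*14 - 1*(-7814) = (12*31)*14 - 1*(-7814) = 372*14 + 7814 = 5208 + 7814 = 13022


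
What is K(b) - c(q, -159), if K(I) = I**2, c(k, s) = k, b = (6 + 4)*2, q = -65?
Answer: 465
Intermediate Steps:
b = 20 (b = 10*2 = 20)
K(b) - c(q, -159) = 20**2 - 1*(-65) = 400 + 65 = 465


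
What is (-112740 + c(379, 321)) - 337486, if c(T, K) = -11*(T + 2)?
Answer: -454417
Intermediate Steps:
c(T, K) = -22 - 11*T (c(T, K) = -11*(2 + T) = -22 - 11*T)
(-112740 + c(379, 321)) - 337486 = (-112740 + (-22 - 11*379)) - 337486 = (-112740 + (-22 - 4169)) - 337486 = (-112740 - 4191) - 337486 = -116931 - 337486 = -454417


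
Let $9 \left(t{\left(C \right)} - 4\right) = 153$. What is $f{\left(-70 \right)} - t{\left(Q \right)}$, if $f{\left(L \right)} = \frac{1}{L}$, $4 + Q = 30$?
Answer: $- \frac{1471}{70} \approx -21.014$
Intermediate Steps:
$Q = 26$ ($Q = -4 + 30 = 26$)
$t{\left(C \right)} = 21$ ($t{\left(C \right)} = 4 + \frac{1}{9} \cdot 153 = 4 + 17 = 21$)
$f{\left(-70 \right)} - t{\left(Q \right)} = \frac{1}{-70} - 21 = - \frac{1}{70} - 21 = - \frac{1471}{70}$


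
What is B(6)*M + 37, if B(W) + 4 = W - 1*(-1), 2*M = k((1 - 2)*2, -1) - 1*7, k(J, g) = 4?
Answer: 65/2 ≈ 32.500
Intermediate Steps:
M = -3/2 (M = (4 - 1*7)/2 = (4 - 7)/2 = (1/2)*(-3) = -3/2 ≈ -1.5000)
B(W) = -3 + W (B(W) = -4 + (W - 1*(-1)) = -4 + (W + 1) = -4 + (1 + W) = -3 + W)
B(6)*M + 37 = (-3 + 6)*(-3/2) + 37 = 3*(-3/2) + 37 = -9/2 + 37 = 65/2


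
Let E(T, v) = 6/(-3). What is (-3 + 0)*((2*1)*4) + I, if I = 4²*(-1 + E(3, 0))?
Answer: -72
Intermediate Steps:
E(T, v) = -2 (E(T, v) = 6*(-⅓) = -2)
I = -48 (I = 4²*(-1 - 2) = 16*(-3) = -48)
(-3 + 0)*((2*1)*4) + I = (-3 + 0)*((2*1)*4) - 48 = -6*4 - 48 = -3*8 - 48 = -24 - 48 = -72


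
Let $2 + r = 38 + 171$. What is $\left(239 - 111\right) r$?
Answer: $26496$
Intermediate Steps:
$r = 207$ ($r = -2 + \left(38 + 171\right) = -2 + 209 = 207$)
$\left(239 - 111\right) r = \left(239 - 111\right) 207 = 128 \cdot 207 = 26496$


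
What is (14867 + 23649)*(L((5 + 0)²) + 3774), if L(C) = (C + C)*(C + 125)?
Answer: 434229384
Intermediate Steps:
L(C) = 2*C*(125 + C) (L(C) = (2*C)*(125 + C) = 2*C*(125 + C))
(14867 + 23649)*(L((5 + 0)²) + 3774) = (14867 + 23649)*(2*(5 + 0)²*(125 + (5 + 0)²) + 3774) = 38516*(2*5²*(125 + 5²) + 3774) = 38516*(2*25*(125 + 25) + 3774) = 38516*(2*25*150 + 3774) = 38516*(7500 + 3774) = 38516*11274 = 434229384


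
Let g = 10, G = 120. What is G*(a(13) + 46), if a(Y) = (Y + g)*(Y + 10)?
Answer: 69000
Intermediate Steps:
a(Y) = (10 + Y)**2 (a(Y) = (Y + 10)*(Y + 10) = (10 + Y)*(10 + Y) = (10 + Y)**2)
G*(a(13) + 46) = 120*((100 + 13**2 + 20*13) + 46) = 120*((100 + 169 + 260) + 46) = 120*(529 + 46) = 120*575 = 69000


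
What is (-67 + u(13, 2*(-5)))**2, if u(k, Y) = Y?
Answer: 5929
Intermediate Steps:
(-67 + u(13, 2*(-5)))**2 = (-67 + 2*(-5))**2 = (-67 - 10)**2 = (-77)**2 = 5929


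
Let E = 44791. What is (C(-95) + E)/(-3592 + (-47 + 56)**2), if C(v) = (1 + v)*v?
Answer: -53721/3511 ≈ -15.301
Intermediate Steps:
C(v) = v*(1 + v)
(C(-95) + E)/(-3592 + (-47 + 56)**2) = (-95*(1 - 95) + 44791)/(-3592 + (-47 + 56)**2) = (-95*(-94) + 44791)/(-3592 + 9**2) = (8930 + 44791)/(-3592 + 81) = 53721/(-3511) = 53721*(-1/3511) = -53721/3511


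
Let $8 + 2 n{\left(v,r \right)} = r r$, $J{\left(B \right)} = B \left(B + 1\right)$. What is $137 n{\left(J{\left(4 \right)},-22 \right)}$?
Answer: $32606$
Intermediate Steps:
$J{\left(B \right)} = B \left(1 + B\right)$
$n{\left(v,r \right)} = -4 + \frac{r^{2}}{2}$ ($n{\left(v,r \right)} = -4 + \frac{r r}{2} = -4 + \frac{r^{2}}{2}$)
$137 n{\left(J{\left(4 \right)},-22 \right)} = 137 \left(-4 + \frac{\left(-22\right)^{2}}{2}\right) = 137 \left(-4 + \frac{1}{2} \cdot 484\right) = 137 \left(-4 + 242\right) = 137 \cdot 238 = 32606$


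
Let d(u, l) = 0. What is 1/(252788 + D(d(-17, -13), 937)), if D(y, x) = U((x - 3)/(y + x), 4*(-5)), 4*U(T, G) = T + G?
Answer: 1874/473715809 ≈ 3.9560e-6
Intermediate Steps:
U(T, G) = G/4 + T/4 (U(T, G) = (T + G)/4 = (G + T)/4 = G/4 + T/4)
D(y, x) = -5 + (-3 + x)/(4*(x + y)) (D(y, x) = (4*(-5))/4 + ((x - 3)/(y + x))/4 = (1/4)*(-20) + ((-3 + x)/(x + y))/4 = -5 + ((-3 + x)/(x + y))/4 = -5 + (-3 + x)/(4*(x + y)))
1/(252788 + D(d(-17, -13), 937)) = 1/(252788 + (-5 + (-3 + 937)/(4*(937 + 0)))) = 1/(252788 + (-5 + (1/4)*934/937)) = 1/(252788 + (-5 + (1/4)*(1/937)*934)) = 1/(252788 + (-5 + 467/1874)) = 1/(252788 - 8903/1874) = 1/(473715809/1874) = 1874/473715809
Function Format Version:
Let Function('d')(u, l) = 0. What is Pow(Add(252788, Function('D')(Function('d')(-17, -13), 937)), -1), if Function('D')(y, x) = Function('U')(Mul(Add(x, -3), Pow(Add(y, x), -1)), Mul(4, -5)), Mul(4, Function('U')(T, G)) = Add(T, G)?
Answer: Rational(1874, 473715809) ≈ 3.9560e-6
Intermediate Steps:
Function('U')(T, G) = Add(Mul(Rational(1, 4), G), Mul(Rational(1, 4), T)) (Function('U')(T, G) = Mul(Rational(1, 4), Add(T, G)) = Mul(Rational(1, 4), Add(G, T)) = Add(Mul(Rational(1, 4), G), Mul(Rational(1, 4), T)))
Function('D')(y, x) = Add(-5, Mul(Rational(1, 4), Pow(Add(x, y), -1), Add(-3, x))) (Function('D')(y, x) = Add(Mul(Rational(1, 4), Mul(4, -5)), Mul(Rational(1, 4), Mul(Add(x, -3), Pow(Add(y, x), -1)))) = Add(Mul(Rational(1, 4), -20), Mul(Rational(1, 4), Mul(Add(-3, x), Pow(Add(x, y), -1)))) = Add(-5, Mul(Rational(1, 4), Mul(Pow(Add(x, y), -1), Add(-3, x)))) = Add(-5, Mul(Rational(1, 4), Pow(Add(x, y), -1), Add(-3, x))))
Pow(Add(252788, Function('D')(Function('d')(-17, -13), 937)), -1) = Pow(Add(252788, Add(-5, Mul(Rational(1, 4), Pow(Add(937, 0), -1), Add(-3, 937)))), -1) = Pow(Add(252788, Add(-5, Mul(Rational(1, 4), Pow(937, -1), 934))), -1) = Pow(Add(252788, Add(-5, Mul(Rational(1, 4), Rational(1, 937), 934))), -1) = Pow(Add(252788, Add(-5, Rational(467, 1874))), -1) = Pow(Add(252788, Rational(-8903, 1874)), -1) = Pow(Rational(473715809, 1874), -1) = Rational(1874, 473715809)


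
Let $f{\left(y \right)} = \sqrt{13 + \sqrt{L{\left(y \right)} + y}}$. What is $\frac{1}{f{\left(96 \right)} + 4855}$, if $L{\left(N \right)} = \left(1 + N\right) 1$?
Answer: $\frac{1}{4855 + \sqrt{13 + \sqrt{193}}} \approx 0.00020575$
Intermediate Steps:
$L{\left(N \right)} = 1 + N$
$f{\left(y \right)} = \sqrt{13 + \sqrt{1 + 2 y}}$ ($f{\left(y \right)} = \sqrt{13 + \sqrt{\left(1 + y\right) + y}} = \sqrt{13 + \sqrt{1 + 2 y}}$)
$\frac{1}{f{\left(96 \right)} + 4855} = \frac{1}{\sqrt{13 + \sqrt{1 + 2 \cdot 96}} + 4855} = \frac{1}{\sqrt{13 + \sqrt{1 + 192}} + 4855} = \frac{1}{\sqrt{13 + \sqrt{193}} + 4855} = \frac{1}{4855 + \sqrt{13 + \sqrt{193}}}$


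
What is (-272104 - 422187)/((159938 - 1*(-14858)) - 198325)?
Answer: 694291/23529 ≈ 29.508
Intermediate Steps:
(-272104 - 422187)/((159938 - 1*(-14858)) - 198325) = -694291/((159938 + 14858) - 198325) = -694291/(174796 - 198325) = -694291/(-23529) = -694291*(-1/23529) = 694291/23529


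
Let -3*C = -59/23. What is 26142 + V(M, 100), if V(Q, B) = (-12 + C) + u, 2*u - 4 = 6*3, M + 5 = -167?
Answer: 1803788/69 ≈ 26142.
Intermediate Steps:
M = -172 (M = -5 - 167 = -172)
C = 59/69 (C = -(-59)/(3*23) = -⅓*(-59/23) = 59/69 ≈ 0.85507)
u = 11 (u = 2 + (6*3)/2 = 2 + (½)*18 = 2 + 9 = 11)
V(Q, B) = -10/69 (V(Q, B) = (-12 + 59/69) + 11 = -769/69 + 11 = -10/69)
26142 + V(M, 100) = 26142 - 10/69 = 1803788/69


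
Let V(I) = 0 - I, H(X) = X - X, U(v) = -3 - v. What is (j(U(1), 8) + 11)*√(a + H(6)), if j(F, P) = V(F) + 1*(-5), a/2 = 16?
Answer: 40*√2 ≈ 56.569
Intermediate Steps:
a = 32 (a = 2*16 = 32)
H(X) = 0
V(I) = -I
j(F, P) = -5 - F (j(F, P) = -F + 1*(-5) = -F - 5 = -5 - F)
(j(U(1), 8) + 11)*√(a + H(6)) = ((-5 - (-3 - 1*1)) + 11)*√(32 + 0) = ((-5 - (-3 - 1)) + 11)*√32 = ((-5 - 1*(-4)) + 11)*(4*√2) = ((-5 + 4) + 11)*(4*√2) = (-1 + 11)*(4*√2) = 10*(4*√2) = 40*√2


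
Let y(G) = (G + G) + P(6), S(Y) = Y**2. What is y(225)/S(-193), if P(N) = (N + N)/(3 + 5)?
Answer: 903/74498 ≈ 0.012121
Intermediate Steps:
P(N) = N/4 (P(N) = (2*N)/8 = (2*N)*(1/8) = N/4)
y(G) = 3/2 + 2*G (y(G) = (G + G) + (1/4)*6 = 2*G + 3/2 = 3/2 + 2*G)
y(225)/S(-193) = (3/2 + 2*225)/((-193)**2) = (3/2 + 450)/37249 = (903/2)*(1/37249) = 903/74498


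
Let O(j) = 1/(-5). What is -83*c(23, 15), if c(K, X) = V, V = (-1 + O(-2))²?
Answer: -2988/25 ≈ -119.52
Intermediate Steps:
O(j) = -⅕
V = 36/25 (V = (-1 - ⅕)² = (-6/5)² = 36/25 ≈ 1.4400)
c(K, X) = 36/25
-83*c(23, 15) = -83*36/25 = -2988/25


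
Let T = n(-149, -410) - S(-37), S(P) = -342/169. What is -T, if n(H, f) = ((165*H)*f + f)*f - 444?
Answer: 698404472294/169 ≈ 4.1326e+9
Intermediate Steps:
S(P) = -342/169 (S(P) = -342*1/169 = -342/169)
n(H, f) = -444 + f*(f + 165*H*f) (n(H, f) = (165*H*f + f)*f - 444 = (f + 165*H*f)*f - 444 = f*(f + 165*H*f) - 444 = -444 + f*(f + 165*H*f))
T = -698404472294/169 (T = (-444 + (-410)**2 + 165*(-149)*(-410)**2) - 1*(-342/169) = (-444 + 168100 + 165*(-149)*168100) + 342/169 = (-444 + 168100 - 4132738500) + 342/169 = -4132570844 + 342/169 = -698404472294/169 ≈ -4.1326e+9)
-T = -1*(-698404472294/169) = 698404472294/169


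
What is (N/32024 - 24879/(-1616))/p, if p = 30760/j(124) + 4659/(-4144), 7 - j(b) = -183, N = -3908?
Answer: 486200808541/5117838394169 ≈ 0.095001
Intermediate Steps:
j(b) = 190 (j(b) = 7 - 1*(-183) = 7 + 183 = 190)
p = 12658423/78736 (p = 30760/190 + 4659/(-4144) = 30760*(1/190) + 4659*(-1/4144) = 3076/19 - 4659/4144 = 12658423/78736 ≈ 160.77)
(N/32024 - 24879/(-1616))/p = (-3908/32024 - 24879/(-1616))/(12658423/78736) = (-3908*1/32024 - 24879*(-1/1616))*(78736/12658423) = (-977/8006 + 24879/1616)*(78736/12658423) = (98801221/6468848)*(78736/12658423) = 486200808541/5117838394169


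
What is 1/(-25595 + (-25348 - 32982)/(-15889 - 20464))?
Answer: -36353/930396705 ≈ -3.9073e-5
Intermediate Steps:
1/(-25595 + (-25348 - 32982)/(-15889 - 20464)) = 1/(-25595 - 58330/(-36353)) = 1/(-25595 - 58330*(-1/36353)) = 1/(-25595 + 58330/36353) = 1/(-930396705/36353) = -36353/930396705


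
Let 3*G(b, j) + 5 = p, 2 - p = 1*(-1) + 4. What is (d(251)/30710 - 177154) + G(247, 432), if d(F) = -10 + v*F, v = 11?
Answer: -5440458009/30710 ≈ -1.7716e+5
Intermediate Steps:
p = -1 (p = 2 - (1*(-1) + 4) = 2 - (-1 + 4) = 2 - 1*3 = 2 - 3 = -1)
G(b, j) = -2 (G(b, j) = -5/3 + (⅓)*(-1) = -5/3 - ⅓ = -2)
d(F) = -10 + 11*F
(d(251)/30710 - 177154) + G(247, 432) = ((-10 + 11*251)/30710 - 177154) - 2 = ((-10 + 2761)*(1/30710) - 177154) - 2 = (2751*(1/30710) - 177154) - 2 = (2751/30710 - 177154) - 2 = -5440396589/30710 - 2 = -5440458009/30710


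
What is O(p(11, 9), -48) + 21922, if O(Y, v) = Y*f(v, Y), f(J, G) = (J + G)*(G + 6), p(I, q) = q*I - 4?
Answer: 472887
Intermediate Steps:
p(I, q) = -4 + I*q (p(I, q) = I*q - 4 = -4 + I*q)
f(J, G) = (6 + G)*(G + J) (f(J, G) = (G + J)*(6 + G) = (6 + G)*(G + J))
O(Y, v) = Y*(Y² + 6*Y + 6*v + Y*v)
O(p(11, 9), -48) + 21922 = (-4 + 11*9)*((-4 + 11*9)² + 6*(-4 + 11*9) + 6*(-48) + (-4 + 11*9)*(-48)) + 21922 = (-4 + 99)*((-4 + 99)² + 6*(-4 + 99) - 288 + (-4 + 99)*(-48)) + 21922 = 95*(95² + 6*95 - 288 + 95*(-48)) + 21922 = 95*(9025 + 570 - 288 - 4560) + 21922 = 95*4747 + 21922 = 450965 + 21922 = 472887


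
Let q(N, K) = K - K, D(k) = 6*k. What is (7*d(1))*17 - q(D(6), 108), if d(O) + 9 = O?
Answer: -952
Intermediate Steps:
d(O) = -9 + O
q(N, K) = 0
(7*d(1))*17 - q(D(6), 108) = (7*(-9 + 1))*17 - 1*0 = (7*(-8))*17 + 0 = -56*17 + 0 = -952 + 0 = -952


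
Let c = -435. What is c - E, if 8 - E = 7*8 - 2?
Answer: -389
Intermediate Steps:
E = -46 (E = 8 - (7*8 - 2) = 8 - (56 - 2) = 8 - 1*54 = 8 - 54 = -46)
c - E = -435 - 1*(-46) = -435 + 46 = -389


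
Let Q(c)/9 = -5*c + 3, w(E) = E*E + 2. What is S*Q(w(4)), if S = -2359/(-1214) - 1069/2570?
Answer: -932722128/779995 ≈ -1195.8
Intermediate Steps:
w(E) = 2 + E² (w(E) = E² + 2 = 2 + E²)
Q(c) = 27 - 45*c (Q(c) = 9*(-5*c + 3) = 9*(3 - 5*c) = 27 - 45*c)
S = 1191216/779995 (S = -2359*(-1/1214) - 1069*1/2570 = 2359/1214 - 1069/2570 = 1191216/779995 ≈ 1.5272)
S*Q(w(4)) = 1191216*(27 - 45*(2 + 4²))/779995 = 1191216*(27 - 45*(2 + 16))/779995 = 1191216*(27 - 45*18)/779995 = 1191216*(27 - 810)/779995 = (1191216/779995)*(-783) = -932722128/779995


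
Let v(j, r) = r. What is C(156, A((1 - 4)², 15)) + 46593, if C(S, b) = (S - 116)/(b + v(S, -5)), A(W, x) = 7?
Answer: 46613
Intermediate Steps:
C(S, b) = (-116 + S)/(-5 + b) (C(S, b) = (S - 116)/(b - 5) = (-116 + S)/(-5 + b))
C(156, A((1 - 4)², 15)) + 46593 = (-116 + 156)/(-5 + 7) + 46593 = 40/2 + 46593 = (½)*40 + 46593 = 20 + 46593 = 46613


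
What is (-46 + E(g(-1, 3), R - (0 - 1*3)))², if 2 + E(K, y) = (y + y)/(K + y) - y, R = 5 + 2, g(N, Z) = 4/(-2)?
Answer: 12321/4 ≈ 3080.3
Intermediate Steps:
g(N, Z) = -2 (g(N, Z) = 4*(-½) = -2)
R = 7
E(K, y) = -2 - y + 2*y/(K + y) (E(K, y) = -2 + ((y + y)/(K + y) - y) = -2 + ((2*y)/(K + y) - y) = -2 + (2*y/(K + y) - y) = -2 + (-y + 2*y/(K + y)) = -2 - y + 2*y/(K + y))
(-46 + E(g(-1, 3), R - (0 - 1*3)))² = (-46 + (-(7 - (0 - 1*3))² - 2*(-2) - 1*(-2)*(7 - (0 - 1*3)))/(-2 + (7 - (0 - 1*3))))² = (-46 + (-(7 - (0 - 3))² + 4 - 1*(-2)*(7 - (0 - 3)))/(-2 + (7 - (0 - 3))))² = (-46 + (-(7 - 1*(-3))² + 4 - 1*(-2)*(7 - 1*(-3)))/(-2 + (7 - 1*(-3))))² = (-46 + (-(7 + 3)² + 4 - 1*(-2)*(7 + 3))/(-2 + (7 + 3)))² = (-46 + (-1*10² + 4 - 1*(-2)*10)/(-2 + 10))² = (-46 + (-1*100 + 4 + 20)/8)² = (-46 + (-100 + 4 + 20)/8)² = (-46 + (⅛)*(-76))² = (-46 - 19/2)² = (-111/2)² = 12321/4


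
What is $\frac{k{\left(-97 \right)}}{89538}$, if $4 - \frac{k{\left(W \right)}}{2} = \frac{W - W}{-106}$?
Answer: $\frac{4}{44769} \approx 8.9348 \cdot 10^{-5}$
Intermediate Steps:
$k{\left(W \right)} = 8$ ($k{\left(W \right)} = 8 - 2 \frac{W - W}{-106} = 8 - 2 \cdot 0 \left(- \frac{1}{106}\right) = 8 - 0 = 8 + 0 = 8$)
$\frac{k{\left(-97 \right)}}{89538} = \frac{8}{89538} = 8 \cdot \frac{1}{89538} = \frac{4}{44769}$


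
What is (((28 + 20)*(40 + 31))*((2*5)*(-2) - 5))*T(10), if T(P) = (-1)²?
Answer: -85200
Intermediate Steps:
T(P) = 1
(((28 + 20)*(40 + 31))*((2*5)*(-2) - 5))*T(10) = (((28 + 20)*(40 + 31))*((2*5)*(-2) - 5))*1 = ((48*71)*(10*(-2) - 5))*1 = (3408*(-20 - 5))*1 = (3408*(-25))*1 = -85200*1 = -85200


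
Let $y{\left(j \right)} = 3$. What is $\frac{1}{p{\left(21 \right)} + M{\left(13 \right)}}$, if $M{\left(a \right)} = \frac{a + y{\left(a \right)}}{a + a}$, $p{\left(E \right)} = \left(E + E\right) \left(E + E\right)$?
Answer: $\frac{13}{22940} \approx 0.0005667$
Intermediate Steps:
$p{\left(E \right)} = 4 E^{2}$ ($p{\left(E \right)} = 2 E 2 E = 4 E^{2}$)
$M{\left(a \right)} = \frac{3 + a}{2 a}$ ($M{\left(a \right)} = \frac{a + 3}{a + a} = \frac{3 + a}{2 a}$)
$\frac{1}{p{\left(21 \right)} + M{\left(13 \right)}} = \frac{1}{4 \cdot 21^{2} + \frac{3 + 13}{2 \cdot 13}} = \frac{1}{4 \cdot 441 + \frac{1}{2} \cdot \frac{1}{13} \cdot 16} = \frac{1}{1764 + \frac{8}{13}} = \frac{1}{\frac{22940}{13}} = \frac{13}{22940}$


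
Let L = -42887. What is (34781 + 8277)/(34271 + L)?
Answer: -21529/4308 ≈ -4.9974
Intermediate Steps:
(34781 + 8277)/(34271 + L) = (34781 + 8277)/(34271 - 42887) = 43058/(-8616) = 43058*(-1/8616) = -21529/4308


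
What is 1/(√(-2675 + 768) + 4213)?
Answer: 4213/17751276 - I*√1907/17751276 ≈ 0.00023733 - 2.4601e-6*I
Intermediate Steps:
1/(√(-2675 + 768) + 4213) = 1/(√(-1907) + 4213) = 1/(I*√1907 + 4213) = 1/(4213 + I*√1907)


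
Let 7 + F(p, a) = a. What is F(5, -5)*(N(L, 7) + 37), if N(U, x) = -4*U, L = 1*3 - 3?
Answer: -444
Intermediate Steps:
L = 0 (L = 3 - 3 = 0)
F(p, a) = -7 + a
F(5, -5)*(N(L, 7) + 37) = (-7 - 5)*(-4*0 + 37) = -12*(0 + 37) = -12*37 = -444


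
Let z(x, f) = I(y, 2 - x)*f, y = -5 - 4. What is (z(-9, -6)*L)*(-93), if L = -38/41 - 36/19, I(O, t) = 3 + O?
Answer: 7358904/779 ≈ 9446.6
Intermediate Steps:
y = -9
L = -2198/779 (L = -38*1/41 - 36*1/19 = -38/41 - 36/19 = -2198/779 ≈ -2.8216)
z(x, f) = -6*f (z(x, f) = (3 - 9)*f = -6*f)
(z(-9, -6)*L)*(-93) = (-6*(-6)*(-2198/779))*(-93) = (36*(-2198/779))*(-93) = -79128/779*(-93) = 7358904/779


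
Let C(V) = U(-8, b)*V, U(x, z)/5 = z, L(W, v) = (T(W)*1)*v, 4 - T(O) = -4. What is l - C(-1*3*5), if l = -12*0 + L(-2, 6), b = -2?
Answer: -102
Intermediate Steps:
T(O) = 8 (T(O) = 4 - 1*(-4) = 4 + 4 = 8)
L(W, v) = 8*v (L(W, v) = (8*1)*v = 8*v)
U(x, z) = 5*z
l = 48 (l = -12*0 + 8*6 = 0 + 48 = 48)
C(V) = -10*V (C(V) = (5*(-2))*V = -10*V)
l - C(-1*3*5) = 48 - (-10)*-1*3*5 = 48 - (-10)*(-3*5) = 48 - (-10)*(-15) = 48 - 1*150 = 48 - 150 = -102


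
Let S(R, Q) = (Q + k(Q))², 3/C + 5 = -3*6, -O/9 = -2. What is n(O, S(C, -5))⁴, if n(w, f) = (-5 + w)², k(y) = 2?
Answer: 815730721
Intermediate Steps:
O = 18 (O = -9*(-2) = 18)
C = -3/23 (C = 3/(-5 - 3*6) = 3/(-5 - 18) = 3/(-23) = 3*(-1/23) = -3/23 ≈ -0.13043)
S(R, Q) = (2 + Q)² (S(R, Q) = (Q + 2)² = (2 + Q)²)
n(O, S(C, -5))⁴ = ((-5 + 18)²)⁴ = (13²)⁴ = 169⁴ = 815730721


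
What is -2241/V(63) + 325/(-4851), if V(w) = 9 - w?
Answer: 401983/9702 ≈ 41.433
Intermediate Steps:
-2241/V(63) + 325/(-4851) = -2241/(9 - 1*63) + 325/(-4851) = -2241/(9 - 63) + 325*(-1/4851) = -2241/(-54) - 325/4851 = -2241*(-1/54) - 325/4851 = 83/2 - 325/4851 = 401983/9702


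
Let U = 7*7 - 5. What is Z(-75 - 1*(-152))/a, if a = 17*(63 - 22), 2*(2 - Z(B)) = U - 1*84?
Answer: 22/697 ≈ 0.031564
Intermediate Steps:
U = 44 (U = 49 - 5 = 44)
Z(B) = 22 (Z(B) = 2 - (44 - 1*84)/2 = 2 - (44 - 84)/2 = 2 - ½*(-40) = 2 + 20 = 22)
a = 697 (a = 17*41 = 697)
Z(-75 - 1*(-152))/a = 22/697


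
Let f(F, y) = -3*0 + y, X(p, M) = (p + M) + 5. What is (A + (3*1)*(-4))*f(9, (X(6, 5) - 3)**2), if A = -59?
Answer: -11999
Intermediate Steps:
X(p, M) = 5 + M + p (X(p, M) = (M + p) + 5 = 5 + M + p)
f(F, y) = y (f(F, y) = 0 + y = y)
(A + (3*1)*(-4))*f(9, (X(6, 5) - 3)**2) = (-59 + (3*1)*(-4))*((5 + 5 + 6) - 3)**2 = (-59 + 3*(-4))*(16 - 3)**2 = (-59 - 12)*13**2 = -71*169 = -11999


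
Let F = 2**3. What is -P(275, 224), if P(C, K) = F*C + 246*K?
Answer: -57304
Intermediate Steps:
F = 8
P(C, K) = 8*C + 246*K
-P(275, 224) = -(8*275 + 246*224) = -(2200 + 55104) = -1*57304 = -57304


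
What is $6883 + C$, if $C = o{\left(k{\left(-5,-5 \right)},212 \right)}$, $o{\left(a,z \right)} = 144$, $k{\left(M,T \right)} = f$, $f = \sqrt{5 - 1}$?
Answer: $7027$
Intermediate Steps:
$f = 2$ ($f = \sqrt{4} = 2$)
$k{\left(M,T \right)} = 2$
$C = 144$
$6883 + C = 6883 + 144 = 7027$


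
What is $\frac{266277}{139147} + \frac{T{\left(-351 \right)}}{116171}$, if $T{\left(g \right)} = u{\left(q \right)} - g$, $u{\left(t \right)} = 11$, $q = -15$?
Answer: $\frac{30984036581}{16164846137} \approx 1.9168$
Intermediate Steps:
$T{\left(g \right)} = 11 - g$
$\frac{266277}{139147} + \frac{T{\left(-351 \right)}}{116171} = \frac{266277}{139147} + \frac{11 - -351}{116171} = 266277 \cdot \frac{1}{139147} + \left(11 + 351\right) \frac{1}{116171} = \frac{266277}{139147} + 362 \cdot \frac{1}{116171} = \frac{266277}{139147} + \frac{362}{116171} = \frac{30984036581}{16164846137}$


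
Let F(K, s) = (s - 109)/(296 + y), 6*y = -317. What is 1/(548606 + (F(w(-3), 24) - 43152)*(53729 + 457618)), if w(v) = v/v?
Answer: -1459/32193237511312 ≈ -4.5320e-11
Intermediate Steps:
w(v) = 1
y = -317/6 (y = (1/6)*(-317) = -317/6 ≈ -52.833)
F(K, s) = -654/1459 + 6*s/1459 (F(K, s) = (s - 109)/(296 - 317/6) = (-109 + s)/(1459/6) = (-109 + s)*(6/1459) = -654/1459 + 6*s/1459)
1/(548606 + (F(w(-3), 24) - 43152)*(53729 + 457618)) = 1/(548606 + ((-654/1459 + (6/1459)*24) - 43152)*(53729 + 457618)) = 1/(548606 + ((-654/1459 + 144/1459) - 43152)*511347) = 1/(548606 + (-510/1459 - 43152)*511347) = 1/(548606 - 62959278/1459*511347) = 1/(548606 - 32194037927466/1459) = 1/(-32193237511312/1459) = -1459/32193237511312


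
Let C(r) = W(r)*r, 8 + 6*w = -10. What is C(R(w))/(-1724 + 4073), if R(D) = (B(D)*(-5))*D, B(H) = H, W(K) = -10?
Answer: 50/261 ≈ 0.19157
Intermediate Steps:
w = -3 (w = -4/3 + (1/6)*(-10) = -4/3 - 5/3 = -3)
R(D) = -5*D**2 (R(D) = (D*(-5))*D = (-5*D)*D = -5*D**2)
C(r) = -10*r
C(R(w))/(-1724 + 4073) = (-(-50)*(-3)**2)/(-1724 + 4073) = -(-50)*9/2349 = -10*(-45)*(1/2349) = 450*(1/2349) = 50/261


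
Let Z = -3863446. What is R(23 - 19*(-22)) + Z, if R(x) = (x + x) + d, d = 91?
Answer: -3862473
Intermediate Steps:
R(x) = 91 + 2*x (R(x) = (x + x) + 91 = 2*x + 91 = 91 + 2*x)
R(23 - 19*(-22)) + Z = (91 + 2*(23 - 19*(-22))) - 3863446 = (91 + 2*(23 + 418)) - 3863446 = (91 + 2*441) - 3863446 = (91 + 882) - 3863446 = 973 - 3863446 = -3862473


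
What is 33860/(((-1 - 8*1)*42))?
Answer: -16930/189 ≈ -89.577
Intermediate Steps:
33860/(((-1 - 8*1)*42)) = 33860/(((-1 - 8)*42)) = 33860/((-9*42)) = 33860/(-378) = 33860*(-1/378) = -16930/189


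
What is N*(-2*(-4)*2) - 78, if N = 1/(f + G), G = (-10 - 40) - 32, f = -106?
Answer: -3670/47 ≈ -78.085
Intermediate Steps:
G = -82 (G = -50 - 32 = -82)
N = -1/188 (N = 1/(-106 - 82) = 1/(-188) = -1/188 ≈ -0.0053191)
N*(-2*(-4)*2) - 78 = -(-2*(-4))*2/188 - 78 = -2*2/47 - 78 = -1/188*16 - 78 = -4/47 - 78 = -3670/47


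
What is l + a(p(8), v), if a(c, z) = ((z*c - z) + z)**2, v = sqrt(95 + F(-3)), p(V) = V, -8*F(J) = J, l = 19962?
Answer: 26066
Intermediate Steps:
F(J) = -J/8
v = sqrt(1526)/4 (v = sqrt(95 - 1/8*(-3)) = sqrt(95 + 3/8) = sqrt(763/8) = sqrt(1526)/4 ≈ 9.7660)
a(c, z) = c**2*z**2 (a(c, z) = ((c*z - z) + z)**2 = ((-z + c*z) + z)**2 = (c*z)**2 = c**2*z**2)
l + a(p(8), v) = 19962 + 8**2*(sqrt(1526)/4)**2 = 19962 + 64*(763/8) = 19962 + 6104 = 26066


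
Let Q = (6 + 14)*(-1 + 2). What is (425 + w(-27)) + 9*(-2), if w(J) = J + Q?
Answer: 400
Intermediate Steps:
Q = 20 (Q = 20*1 = 20)
w(J) = 20 + J (w(J) = J + 20 = 20 + J)
(425 + w(-27)) + 9*(-2) = (425 + (20 - 27)) + 9*(-2) = (425 - 7) - 18 = 418 - 18 = 400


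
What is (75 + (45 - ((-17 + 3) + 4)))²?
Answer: 16900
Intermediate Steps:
(75 + (45 - ((-17 + 3) + 4)))² = (75 + (45 - (-14 + 4)))² = (75 + (45 - 1*(-10)))² = (75 + (45 + 10))² = (75 + 55)² = 130² = 16900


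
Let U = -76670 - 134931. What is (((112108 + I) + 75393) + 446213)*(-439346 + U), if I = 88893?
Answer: -470378858829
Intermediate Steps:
U = -211601
(((112108 + I) + 75393) + 446213)*(-439346 + U) = (((112108 + 88893) + 75393) + 446213)*(-439346 - 211601) = ((201001 + 75393) + 446213)*(-650947) = (276394 + 446213)*(-650947) = 722607*(-650947) = -470378858829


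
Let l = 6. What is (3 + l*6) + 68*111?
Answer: 7587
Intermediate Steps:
(3 + l*6) + 68*111 = (3 + 6*6) + 68*111 = (3 + 36) + 7548 = 39 + 7548 = 7587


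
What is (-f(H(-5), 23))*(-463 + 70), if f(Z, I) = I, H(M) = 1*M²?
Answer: 9039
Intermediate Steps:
H(M) = M²
(-f(H(-5), 23))*(-463 + 70) = (-1*23)*(-463 + 70) = -23*(-393) = 9039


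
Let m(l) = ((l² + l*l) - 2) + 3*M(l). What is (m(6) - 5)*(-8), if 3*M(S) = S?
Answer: -568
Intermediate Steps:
M(S) = S/3
m(l) = -2 + l + 2*l² (m(l) = ((l² + l*l) - 2) + 3*(l/3) = ((l² + l²) - 2) + l = (2*l² - 2) + l = (-2 + 2*l²) + l = -2 + l + 2*l²)
(m(6) - 5)*(-8) = ((-2 + 6 + 2*6²) - 5)*(-8) = ((-2 + 6 + 2*36) - 5)*(-8) = ((-2 + 6 + 72) - 5)*(-8) = (76 - 5)*(-8) = 71*(-8) = -568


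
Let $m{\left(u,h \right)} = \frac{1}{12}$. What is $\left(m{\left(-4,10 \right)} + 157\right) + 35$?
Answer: $\frac{2305}{12} \approx 192.08$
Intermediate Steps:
$m{\left(u,h \right)} = \frac{1}{12}$
$\left(m{\left(-4,10 \right)} + 157\right) + 35 = \left(\frac{1}{12} + 157\right) + 35 = \frac{1885}{12} + 35 = \frac{2305}{12}$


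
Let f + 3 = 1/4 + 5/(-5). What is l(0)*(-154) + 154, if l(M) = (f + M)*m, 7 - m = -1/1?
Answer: 4774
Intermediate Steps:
m = 8 (m = 7 - (-1)/1 = 7 - (-1) = 7 - 1*(-1) = 7 + 1 = 8)
f = -15/4 (f = -3 + (1/4 + 5/(-5)) = -3 + (1*(¼) + 5*(-⅕)) = -3 + (¼ - 1) = -3 - ¾ = -15/4 ≈ -3.7500)
l(M) = -30 + 8*M (l(M) = (-15/4 + M)*8 = -30 + 8*M)
l(0)*(-154) + 154 = (-30 + 8*0)*(-154) + 154 = (-30 + 0)*(-154) + 154 = -30*(-154) + 154 = 4620 + 154 = 4774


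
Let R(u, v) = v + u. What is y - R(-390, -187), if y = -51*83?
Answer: -3656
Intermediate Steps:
R(u, v) = u + v
y = -4233
y - R(-390, -187) = -4233 - (-390 - 187) = -4233 - 1*(-577) = -4233 + 577 = -3656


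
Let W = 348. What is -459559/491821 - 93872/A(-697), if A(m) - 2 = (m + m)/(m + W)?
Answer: -4028417623929/257222383 ≈ -15661.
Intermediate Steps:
A(m) = 2 + 2*m/(348 + m) (A(m) = 2 + (m + m)/(m + 348) = 2 + (2*m)/(348 + m) = 2 + 2*m/(348 + m))
-459559/491821 - 93872/A(-697) = -459559/491821 - 93872*(348 - 697)/(4*(174 - 697)) = -459559*1/491821 - 93872/(4*(-523)/(-349)) = -459559/491821 - 93872/(4*(-1/349)*(-523)) = -459559/491821 - 93872/2092/349 = -459559/491821 - 93872*349/2092 = -459559/491821 - 8190332/523 = -4028417623929/257222383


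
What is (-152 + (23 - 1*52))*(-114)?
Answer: 20634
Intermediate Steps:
(-152 + (23 - 1*52))*(-114) = (-152 + (23 - 52))*(-114) = (-152 - 29)*(-114) = -181*(-114) = 20634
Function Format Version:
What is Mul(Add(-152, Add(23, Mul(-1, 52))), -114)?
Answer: 20634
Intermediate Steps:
Mul(Add(-152, Add(23, Mul(-1, 52))), -114) = Mul(Add(-152, Add(23, -52)), -114) = Mul(Add(-152, -29), -114) = Mul(-181, -114) = 20634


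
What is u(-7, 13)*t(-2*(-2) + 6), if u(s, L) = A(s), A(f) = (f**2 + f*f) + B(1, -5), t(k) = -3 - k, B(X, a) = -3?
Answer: -1235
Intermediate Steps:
A(f) = -3 + 2*f**2 (A(f) = (f**2 + f*f) - 3 = (f**2 + f**2) - 3 = 2*f**2 - 3 = -3 + 2*f**2)
u(s, L) = -3 + 2*s**2
u(-7, 13)*t(-2*(-2) + 6) = (-3 + 2*(-7)**2)*(-3 - (-2*(-2) + 6)) = (-3 + 2*49)*(-3 - (4 + 6)) = (-3 + 98)*(-3 - 1*10) = 95*(-3 - 10) = 95*(-13) = -1235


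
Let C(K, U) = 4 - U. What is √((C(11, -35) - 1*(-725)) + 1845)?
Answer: √2609 ≈ 51.078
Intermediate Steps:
√((C(11, -35) - 1*(-725)) + 1845) = √(((4 - 1*(-35)) - 1*(-725)) + 1845) = √(((4 + 35) + 725) + 1845) = √((39 + 725) + 1845) = √(764 + 1845) = √2609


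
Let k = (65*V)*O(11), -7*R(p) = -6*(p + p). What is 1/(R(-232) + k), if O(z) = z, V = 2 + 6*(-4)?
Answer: -7/112894 ≈ -6.2005e-5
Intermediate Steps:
V = -22 (V = 2 - 24 = -22)
R(p) = 12*p/7 (R(p) = -(-6)*(p + p)/7 = -(-6)*2*p/7 = -(-12)*p/7 = 12*p/7)
k = -15730 (k = (65*(-22))*11 = -1430*11 = -15730)
1/(R(-232) + k) = 1/((12/7)*(-232) - 15730) = 1/(-2784/7 - 15730) = 1/(-112894/7) = -7/112894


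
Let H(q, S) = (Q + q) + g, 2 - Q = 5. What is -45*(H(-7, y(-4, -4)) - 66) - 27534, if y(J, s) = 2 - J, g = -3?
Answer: -23979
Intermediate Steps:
Q = -3 (Q = 2 - 1*5 = 2 - 5 = -3)
H(q, S) = -6 + q (H(q, S) = (-3 + q) - 3 = -6 + q)
-45*(H(-7, y(-4, -4)) - 66) - 27534 = -45*((-6 - 7) - 66) - 27534 = -45*(-13 - 66) - 27534 = -45*(-79) - 27534 = 3555 - 27534 = -23979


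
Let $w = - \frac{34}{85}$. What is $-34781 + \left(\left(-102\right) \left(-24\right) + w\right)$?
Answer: $- \frac{161667}{5} \approx -32333.0$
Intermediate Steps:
$w = - \frac{2}{5}$ ($w = \left(-34\right) \frac{1}{85} = - \frac{2}{5} \approx -0.4$)
$-34781 + \left(\left(-102\right) \left(-24\right) + w\right) = -34781 - - \frac{12238}{5} = -34781 + \left(2448 - \frac{2}{5}\right) = -34781 + \frac{12238}{5} = - \frac{161667}{5}$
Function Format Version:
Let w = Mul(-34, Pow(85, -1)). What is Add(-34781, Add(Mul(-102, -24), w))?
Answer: Rational(-161667, 5) ≈ -32333.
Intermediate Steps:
w = Rational(-2, 5) (w = Mul(-34, Rational(1, 85)) = Rational(-2, 5) ≈ -0.40000)
Add(-34781, Add(Mul(-102, -24), w)) = Add(-34781, Add(Mul(-102, -24), Rational(-2, 5))) = Add(-34781, Add(2448, Rational(-2, 5))) = Add(-34781, Rational(12238, 5)) = Rational(-161667, 5)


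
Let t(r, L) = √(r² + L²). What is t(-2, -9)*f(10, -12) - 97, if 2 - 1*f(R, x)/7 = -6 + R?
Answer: -97 - 14*√85 ≈ -226.07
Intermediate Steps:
f(R, x) = 56 - 7*R (f(R, x) = 14 - 7*(-6 + R) = 14 + (42 - 7*R) = 56 - 7*R)
t(r, L) = √(L² + r²)
t(-2, -9)*f(10, -12) - 97 = √((-9)² + (-2)²)*(56 - 7*10) - 97 = √(81 + 4)*(56 - 70) - 97 = √85*(-14) - 97 = -14*√85 - 97 = -97 - 14*√85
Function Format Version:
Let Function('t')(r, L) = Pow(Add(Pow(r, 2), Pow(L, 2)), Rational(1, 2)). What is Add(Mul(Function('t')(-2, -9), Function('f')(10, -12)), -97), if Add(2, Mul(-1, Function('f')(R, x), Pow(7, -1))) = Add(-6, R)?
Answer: Add(-97, Mul(-14, Pow(85, Rational(1, 2)))) ≈ -226.07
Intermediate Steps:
Function('f')(R, x) = Add(56, Mul(-7, R)) (Function('f')(R, x) = Add(14, Mul(-7, Add(-6, R))) = Add(14, Add(42, Mul(-7, R))) = Add(56, Mul(-7, R)))
Function('t')(r, L) = Pow(Add(Pow(L, 2), Pow(r, 2)), Rational(1, 2))
Add(Mul(Function('t')(-2, -9), Function('f')(10, -12)), -97) = Add(Mul(Pow(Add(Pow(-9, 2), Pow(-2, 2)), Rational(1, 2)), Add(56, Mul(-7, 10))), -97) = Add(Mul(Pow(Add(81, 4), Rational(1, 2)), Add(56, -70)), -97) = Add(Mul(Pow(85, Rational(1, 2)), -14), -97) = Add(Mul(-14, Pow(85, Rational(1, 2))), -97) = Add(-97, Mul(-14, Pow(85, Rational(1, 2))))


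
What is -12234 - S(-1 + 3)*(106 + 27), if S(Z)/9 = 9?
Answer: -23007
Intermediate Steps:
S(Z) = 81 (S(Z) = 9*9 = 81)
-12234 - S(-1 + 3)*(106 + 27) = -12234 - 81*(106 + 27) = -12234 - 81*133 = -12234 - 1*10773 = -12234 - 10773 = -23007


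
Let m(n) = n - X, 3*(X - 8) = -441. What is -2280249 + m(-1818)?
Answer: -2281928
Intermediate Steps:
X = -139 (X = 8 + (⅓)*(-441) = 8 - 147 = -139)
m(n) = 139 + n (m(n) = n - 1*(-139) = n + 139 = 139 + n)
-2280249 + m(-1818) = -2280249 + (139 - 1818) = -2280249 - 1679 = -2281928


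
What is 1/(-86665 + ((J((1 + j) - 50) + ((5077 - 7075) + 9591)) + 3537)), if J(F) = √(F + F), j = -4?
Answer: -75535/5705536331 - I*√106/5705536331 ≈ -1.3239e-5 - 1.8045e-9*I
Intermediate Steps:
J(F) = √2*√F (J(F) = √(2*F) = √2*√F)
1/(-86665 + ((J((1 + j) - 50) + ((5077 - 7075) + 9591)) + 3537)) = 1/(-86665 + ((√2*√((1 - 4) - 50) + ((5077 - 7075) + 9591)) + 3537)) = 1/(-86665 + ((√2*√(-3 - 50) + (-1998 + 9591)) + 3537)) = 1/(-86665 + ((√2*√(-53) + 7593) + 3537)) = 1/(-86665 + ((√2*(I*√53) + 7593) + 3537)) = 1/(-86665 + ((I*√106 + 7593) + 3537)) = 1/(-86665 + ((7593 + I*√106) + 3537)) = 1/(-86665 + (11130 + I*√106)) = 1/(-75535 + I*√106)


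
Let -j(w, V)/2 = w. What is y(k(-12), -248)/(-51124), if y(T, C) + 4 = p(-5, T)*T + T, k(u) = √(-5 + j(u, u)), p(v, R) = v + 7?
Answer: 1/12781 - 3*√19/51124 ≈ -0.00017754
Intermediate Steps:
p(v, R) = 7 + v
j(w, V) = -2*w
k(u) = √(-5 - 2*u)
y(T, C) = -4 + 3*T (y(T, C) = -4 + ((7 - 5)*T + T) = -4 + (2*T + T) = -4 + 3*T)
y(k(-12), -248)/(-51124) = (-4 + 3*√(-5 - 2*(-12)))/(-51124) = (-4 + 3*√(-5 + 24))*(-1/51124) = (-4 + 3*√19)*(-1/51124) = 1/12781 - 3*√19/51124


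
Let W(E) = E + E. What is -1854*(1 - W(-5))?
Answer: -20394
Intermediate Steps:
W(E) = 2*E
-1854*(1 - W(-5)) = -1854*(1 - 2*(-5)) = -1854*(1 - 1*(-10)) = -1854*(1 + 10) = -1854*11 = -20394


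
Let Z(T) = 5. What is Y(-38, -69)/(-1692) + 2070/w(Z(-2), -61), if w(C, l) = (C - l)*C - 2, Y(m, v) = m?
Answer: 439363/69372 ≈ 6.3334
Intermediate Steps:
w(C, l) = -2 + C*(C - l) (w(C, l) = C*(C - l) - 2 = -2 + C*(C - l))
Y(-38, -69)/(-1692) + 2070/w(Z(-2), -61) = -38/(-1692) + 2070/(-2 + 5² - 1*5*(-61)) = -38*(-1/1692) + 2070/(-2 + 25 + 305) = 19/846 + 2070/328 = 19/846 + 2070*(1/328) = 19/846 + 1035/164 = 439363/69372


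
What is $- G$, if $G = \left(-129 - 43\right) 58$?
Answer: $9976$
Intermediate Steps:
$G = -9976$ ($G = \left(-172\right) 58 = -9976$)
$- G = \left(-1\right) \left(-9976\right) = 9976$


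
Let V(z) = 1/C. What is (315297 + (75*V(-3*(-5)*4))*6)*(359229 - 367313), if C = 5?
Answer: -2549588508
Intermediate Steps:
V(z) = ⅕ (V(z) = 1/5 = ⅕)
(315297 + (75*V(-3*(-5)*4))*6)*(359229 - 367313) = (315297 + (75*(⅕))*6)*(359229 - 367313) = (315297 + 15*6)*(-8084) = (315297 + 90)*(-8084) = 315387*(-8084) = -2549588508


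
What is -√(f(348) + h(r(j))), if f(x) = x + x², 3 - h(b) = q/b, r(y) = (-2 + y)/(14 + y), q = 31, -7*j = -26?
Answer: -2*√272553/3 ≈ -348.04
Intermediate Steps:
j = 26/7 (j = -⅐*(-26) = 26/7 ≈ 3.7143)
r(y) = (-2 + y)/(14 + y)
h(b) = 3 - 31/b
-√(f(348) + h(r(j))) = -√(348*(1 + 348) + (3 - 31*(14 + 26/7)/(-2 + 26/7))) = -√(348*349 + (3 - 31/((12/7)/(124/7)))) = -√(121452 + (3 - 31/((7/124)*(12/7)))) = -√(121452 + (3 - 31/3/31)) = -√(121452 + (3 - 31*31/3)) = -√(121452 + (3 - 961/3)) = -√(121452 - 952/3) = -√(363404/3) = -2*√272553/3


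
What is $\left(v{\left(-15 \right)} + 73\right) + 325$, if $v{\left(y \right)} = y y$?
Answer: $623$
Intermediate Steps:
$v{\left(y \right)} = y^{2}$
$\left(v{\left(-15 \right)} + 73\right) + 325 = \left(\left(-15\right)^{2} + 73\right) + 325 = \left(225 + 73\right) + 325 = 298 + 325 = 623$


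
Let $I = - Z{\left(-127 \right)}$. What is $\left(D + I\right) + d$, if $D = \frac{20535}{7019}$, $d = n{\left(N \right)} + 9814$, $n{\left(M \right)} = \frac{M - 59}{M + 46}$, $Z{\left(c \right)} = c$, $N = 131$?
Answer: $\frac{4118156882}{414121} \approx 9944.3$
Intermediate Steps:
$n{\left(M \right)} = \frac{-59 + M}{46 + M}$
$d = \frac{579050}{59}$ ($d = \frac{-59 + 131}{46 + 131} + 9814 = \frac{1}{177} \cdot 72 + 9814 = \frac{24}{59} + 9814 = \frac{579050}{59} \approx 9814.4$)
$I = 127$ ($I = \left(-1\right) \left(-127\right) = 127$)
$D = \frac{20535}{7019}$ ($D = 20535 \cdot \frac{1}{7019} = \frac{20535}{7019} \approx 2.9256$)
$\left(D + I\right) + d = \left(\frac{20535}{7019} + 127\right) + \frac{579050}{59} = \frac{911948}{7019} + \frac{579050}{59} = \frac{4118156882}{414121}$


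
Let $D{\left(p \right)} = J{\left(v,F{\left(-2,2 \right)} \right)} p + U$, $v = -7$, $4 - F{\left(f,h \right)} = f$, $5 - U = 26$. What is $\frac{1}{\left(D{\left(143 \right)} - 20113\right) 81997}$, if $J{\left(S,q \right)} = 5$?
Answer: $- \frac{1}{1592299743} \approx -6.2802 \cdot 10^{-10}$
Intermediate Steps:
$U = -21$ ($U = 5 - 26 = -21$)
$F{\left(f,h \right)} = 4 - f$
$D{\left(p \right)} = -21 + 5 p$ ($D{\left(p \right)} = 5 p - 21 = -21 + 5 p$)
$\frac{1}{\left(D{\left(143 \right)} - 20113\right) 81997} = \frac{1}{\left(\left(-21 + 5 \cdot 143\right) - 20113\right) 81997} = \frac{1}{\left(-21 + 715\right) - 20113} \cdot \frac{1}{81997} = \frac{1}{694 - 20113} \cdot \frac{1}{81997} = \frac{1}{-19419} \cdot \frac{1}{81997} = \left(- \frac{1}{19419}\right) \frac{1}{81997} = - \frac{1}{1592299743}$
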